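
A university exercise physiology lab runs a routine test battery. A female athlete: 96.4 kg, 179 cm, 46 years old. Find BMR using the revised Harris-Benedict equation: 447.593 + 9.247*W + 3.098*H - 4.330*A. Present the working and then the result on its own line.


Intercept = 447.593
Weight contribution = 9.247 * 96.4 = 891.4108
Height contribution = 3.098 * 179 = 554.542
Age contribution = 4.33 * 46 = 199.18
BMR = 447.593 + 891.4108 + 554.542 - 199.18
= 1694.37 kcal/day

1694.37 kcal/day


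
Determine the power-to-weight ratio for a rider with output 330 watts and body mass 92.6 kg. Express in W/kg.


P/W = 330 / 92.6 = 3.564 W/kg

3.564 W/kg


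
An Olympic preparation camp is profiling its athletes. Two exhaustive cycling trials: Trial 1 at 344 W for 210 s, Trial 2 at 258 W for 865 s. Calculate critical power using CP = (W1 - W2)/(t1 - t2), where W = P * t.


W1 = 344 * 210 = 72240 J
W2 = 258 * 865 = 223170 J
CP = (72240 - 223170) / (210 - 865)
= -150930 / -655
= 230.43 W

230.43 W


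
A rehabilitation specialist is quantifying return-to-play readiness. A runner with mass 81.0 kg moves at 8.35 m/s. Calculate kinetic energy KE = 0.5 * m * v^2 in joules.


v^2 = 8.35^2 = 69.7225
KE = 0.5 * 81.0 * 69.7225
= 2823.76 J

2823.76 J


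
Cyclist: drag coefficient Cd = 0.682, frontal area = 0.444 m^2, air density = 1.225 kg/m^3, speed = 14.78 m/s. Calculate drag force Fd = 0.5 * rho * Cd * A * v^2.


v^2 = 14.78^2 = 218.4484
Fd = 0.5 * 1.225 * 0.682 * 0.444 * 218.4484
= 40.516 N

40.516 N


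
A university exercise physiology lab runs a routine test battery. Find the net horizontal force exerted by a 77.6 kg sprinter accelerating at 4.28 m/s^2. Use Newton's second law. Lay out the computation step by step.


Newton's second law: F = m * a
F = 77.6 * 4.28 = 332.13 N

332.13 N


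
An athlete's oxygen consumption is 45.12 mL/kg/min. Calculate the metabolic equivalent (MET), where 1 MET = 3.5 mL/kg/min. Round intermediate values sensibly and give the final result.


MET = VO2 / 3.5
= 45.12 / 3.5
= 12.89 METs

12.89 METs


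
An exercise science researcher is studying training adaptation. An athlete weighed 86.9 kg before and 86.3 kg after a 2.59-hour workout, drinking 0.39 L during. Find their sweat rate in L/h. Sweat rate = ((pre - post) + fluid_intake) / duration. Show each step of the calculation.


Body mass change = 0.6 kg
Total sweat loss = 0.6 + 0.39 = 0.99 L
Rate = 0.99 / 2.59 = 0.382 L/h

0.382 L/h


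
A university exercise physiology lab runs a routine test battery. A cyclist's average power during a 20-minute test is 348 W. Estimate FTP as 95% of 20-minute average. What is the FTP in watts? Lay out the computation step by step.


FTP = 20-min power * 0.95
= 348 * 0.95
= 330.6 W

330.6 W


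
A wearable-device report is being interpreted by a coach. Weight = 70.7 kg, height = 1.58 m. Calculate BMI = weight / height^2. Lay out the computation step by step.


height^2 = 1.58^2 = 2.4964
BMI = 70.7 / 2.4964 = 28.32 kg/m^2

28.32 kg/m^2


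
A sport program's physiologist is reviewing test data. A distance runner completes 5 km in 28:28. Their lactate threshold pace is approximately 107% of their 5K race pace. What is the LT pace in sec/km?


Convert to seconds: 28 min 28 s = 1708 s
Pace per km = 1708 / 5 = 341.6 s/km
LT pace = 341.6 * 1.07 = 365.51 s/km

365.51 s/km


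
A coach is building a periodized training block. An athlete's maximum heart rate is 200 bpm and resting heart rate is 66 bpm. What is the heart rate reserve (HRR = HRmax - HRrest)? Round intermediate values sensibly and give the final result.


HRR = HRmax - HRrest
= 200 - 66
= 134 bpm

134 bpm


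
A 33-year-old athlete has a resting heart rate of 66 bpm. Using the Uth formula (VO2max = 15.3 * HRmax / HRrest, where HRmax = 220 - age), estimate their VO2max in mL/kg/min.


HRmax = 220 - 33 = 187 bpm
Ratio = HRmax / HRrest = 187 / 66 = 2.8333
VO2max = 15.3 * 2.8333 = 43.35 mL/kg/min

43.35 mL/kg/min


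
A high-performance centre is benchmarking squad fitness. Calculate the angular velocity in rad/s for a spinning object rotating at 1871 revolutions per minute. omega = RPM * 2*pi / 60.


omega = RPM * 2*pi / 60
= 1871 * 6.28318531 / 60
= 195.931 rad/s

195.931 rad/s


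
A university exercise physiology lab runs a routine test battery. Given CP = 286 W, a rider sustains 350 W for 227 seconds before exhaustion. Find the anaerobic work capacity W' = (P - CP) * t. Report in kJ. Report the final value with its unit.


Excess power = 350 - 286 = 64 W
Work above CP = 64 * 227 = 14528 J
W' = 14.528 kJ

14.528 kJ


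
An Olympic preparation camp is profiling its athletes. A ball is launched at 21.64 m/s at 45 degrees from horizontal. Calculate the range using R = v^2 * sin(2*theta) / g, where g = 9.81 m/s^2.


sin(2 * 45) = sin(90) = 1.0
v^2 = 21.64^2 = 468.2896
R = 468.2896 * 1.0 / 9.81
= 47.736 m

47.736 m


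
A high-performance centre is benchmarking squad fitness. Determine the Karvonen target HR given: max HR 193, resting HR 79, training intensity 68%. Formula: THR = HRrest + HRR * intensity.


HRR = HRmax - HRrest = 193 - 79 = 114
THR = 79 + 114 * 0.68
= 156.52 bpm

156.52 bpm


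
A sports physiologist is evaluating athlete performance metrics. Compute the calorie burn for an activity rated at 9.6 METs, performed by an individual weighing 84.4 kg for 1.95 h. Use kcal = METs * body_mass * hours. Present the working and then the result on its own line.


Product of METs and mass = 9.6 * 84.4 = 810.24
Total kcal = 810.24 * 1.95 = 1579.97 kcal

1579.97 kcal


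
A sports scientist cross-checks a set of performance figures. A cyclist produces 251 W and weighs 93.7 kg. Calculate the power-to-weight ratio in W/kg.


P/W = power / mass
= 251 / 93.7
= 2.679 W/kg

2.679 W/kg


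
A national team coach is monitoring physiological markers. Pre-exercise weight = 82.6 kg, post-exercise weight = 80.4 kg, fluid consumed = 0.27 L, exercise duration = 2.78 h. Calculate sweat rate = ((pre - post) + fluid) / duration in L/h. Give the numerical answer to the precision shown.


Weight loss = 82.6 - 80.4 = 2.2 kg (approx L)
Total sweat = 2.2 + 0.27 = 2.47 L
Sweat rate = 2.47 / 2.78 = 0.888 L/h

0.888 L/h


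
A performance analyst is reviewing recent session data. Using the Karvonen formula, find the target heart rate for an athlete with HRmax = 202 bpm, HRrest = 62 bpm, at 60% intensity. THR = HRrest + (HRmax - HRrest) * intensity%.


HRR = 202 - 62 = 140
THR = 62 + 140 * 0.6
= 62 + 84.0
= 146.0 bpm

146.0 bpm


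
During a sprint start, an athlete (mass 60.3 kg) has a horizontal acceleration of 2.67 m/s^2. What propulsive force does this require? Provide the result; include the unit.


Propulsive force = mass * acceleration
= 60.3 kg * 2.67 m/s^2
= 161.0 N

161.0 N


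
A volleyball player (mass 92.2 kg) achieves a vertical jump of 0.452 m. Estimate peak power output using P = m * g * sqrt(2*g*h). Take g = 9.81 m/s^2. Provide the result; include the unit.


2 * g * h = 2 * 9.81 * 0.452 = 8.86824
sqrt(8.86824) = 2.977959 m/s
P = 92.2 * 9.81 * 2.977959 = 2693.51 W

2693.51 W


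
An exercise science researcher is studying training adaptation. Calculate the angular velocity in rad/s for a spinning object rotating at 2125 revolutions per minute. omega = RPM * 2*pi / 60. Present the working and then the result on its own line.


omega = RPM * 2*pi / 60
= 2125 * 6.28318531 / 60
= 222.529 rad/s

222.529 rad/s


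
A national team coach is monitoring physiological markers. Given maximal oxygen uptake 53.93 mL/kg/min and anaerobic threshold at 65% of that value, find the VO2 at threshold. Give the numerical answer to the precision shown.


Percentage as decimal = 0.65
VO2 at AT = 53.93 * 0.65 = 35.05 mL/kg/min

35.05 mL/kg/min


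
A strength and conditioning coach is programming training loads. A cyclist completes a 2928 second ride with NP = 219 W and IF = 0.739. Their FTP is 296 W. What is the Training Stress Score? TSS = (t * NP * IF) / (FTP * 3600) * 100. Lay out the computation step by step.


t * NP * IF = 2928 * 219 * 0.739 = 473870.448
FTP * 3600 = 1065600
TSS = (473870.448 / 1065600) * 100 = 44.47

44.47 TSS


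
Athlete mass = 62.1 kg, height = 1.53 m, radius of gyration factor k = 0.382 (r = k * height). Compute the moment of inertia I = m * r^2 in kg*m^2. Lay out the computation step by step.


r = k * height = 0.382 * 1.53 = 0.58446 m
r^2 = 0.58446^2 = 0.341593
I = 62.1 * 0.341593 = 21.213 kg*m^2

21.213 kg*m^2


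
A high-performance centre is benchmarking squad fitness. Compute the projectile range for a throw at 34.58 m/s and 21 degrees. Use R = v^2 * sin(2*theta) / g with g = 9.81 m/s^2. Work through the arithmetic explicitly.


Two times the angle = 42 degrees
sin(42) = 0.669131
R = 1195.7764 * 0.669131 / 9.81 = 81.563 m

81.563 m


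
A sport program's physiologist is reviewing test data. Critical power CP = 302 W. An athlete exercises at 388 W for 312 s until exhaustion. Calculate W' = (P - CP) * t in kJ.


P - CP = 388 - 302 = 86 W
W' = 86 * 312 = 26832 J
= 26832 / 1000 = 26.832 kJ

26.832 kJ


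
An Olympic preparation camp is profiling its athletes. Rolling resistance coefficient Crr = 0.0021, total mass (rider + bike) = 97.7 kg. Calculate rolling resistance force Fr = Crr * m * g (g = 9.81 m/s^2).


Fr = Crr * m * g
= 0.0021 * 97.7 * 9.81
= 2.013 N

2.013 N


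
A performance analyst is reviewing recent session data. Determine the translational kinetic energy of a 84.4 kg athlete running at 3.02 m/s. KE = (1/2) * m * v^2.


KE = 0.5 * m * v^2
= 0.5 * 84.4 * 3.02^2
= 0.5 * 84.4 * 9.1204
= 384.88 J

384.88 J


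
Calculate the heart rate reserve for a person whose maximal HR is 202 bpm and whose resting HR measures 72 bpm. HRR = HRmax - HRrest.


HRmax = 202 bpm
HRrest = 72 bpm
HRR = 202 - 72 = 130 bpm

130 bpm


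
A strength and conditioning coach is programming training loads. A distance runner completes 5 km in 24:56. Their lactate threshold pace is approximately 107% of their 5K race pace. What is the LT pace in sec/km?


Convert to seconds: 24 min 56 s = 1496 s
Pace per km = 1496 / 5 = 299.2 s/km
LT pace = 299.2 * 1.07 = 320.14 s/km

320.14 s/km


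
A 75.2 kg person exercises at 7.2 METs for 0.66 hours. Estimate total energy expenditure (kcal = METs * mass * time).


Energy = METs * mass(kg) * time(h)
= 7.2 * 75.2 * 0.66
= 357.35 kcal

357.35 kcal


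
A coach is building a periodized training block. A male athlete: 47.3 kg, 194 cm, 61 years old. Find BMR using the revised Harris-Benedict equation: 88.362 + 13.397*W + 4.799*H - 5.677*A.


Intercept = 88.362
Weight contribution = 13.397 * 47.3 = 633.6781
Height contribution = 4.799 * 194 = 931.006
Age contribution = 5.677 * 61 = 346.297
BMR = 88.362 + 633.6781 + 931.006 - 346.297
= 1306.75 kcal/day

1306.75 kcal/day


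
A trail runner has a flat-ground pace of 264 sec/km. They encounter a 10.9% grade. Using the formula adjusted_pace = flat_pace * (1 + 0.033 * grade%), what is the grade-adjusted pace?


Grade factor = 1 + 0.033 * 10.9 = 1.3597
Adjusted = 264 * 1.3597 = 358.96 sec/km

358.96 s/km


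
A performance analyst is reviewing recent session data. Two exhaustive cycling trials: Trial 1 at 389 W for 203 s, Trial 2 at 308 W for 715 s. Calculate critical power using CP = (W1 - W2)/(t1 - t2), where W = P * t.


W1 = 389 * 203 = 78967 J
W2 = 308 * 715 = 220220 J
CP = (78967 - 220220) / (203 - 715)
= -141253 / -512
= 275.88 W

275.88 W


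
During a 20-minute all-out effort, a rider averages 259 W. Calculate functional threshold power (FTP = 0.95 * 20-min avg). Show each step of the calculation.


FTP = 0.95 * 259
= 246.05 W

246.05 W


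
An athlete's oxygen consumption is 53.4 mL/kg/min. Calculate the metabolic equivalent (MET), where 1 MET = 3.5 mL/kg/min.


MET = VO2 / 3.5
= 53.4 / 3.5
= 15.26 METs

15.26 METs


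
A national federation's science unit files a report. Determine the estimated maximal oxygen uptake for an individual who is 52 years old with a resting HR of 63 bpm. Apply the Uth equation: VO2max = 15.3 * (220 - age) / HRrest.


HRmax = 220 - 52 = 168
VO2max = 15.3 * (168 / 63)
= 15.3 * 2.6667
= 40.8 mL/kg/min

40.8 mL/kg/min


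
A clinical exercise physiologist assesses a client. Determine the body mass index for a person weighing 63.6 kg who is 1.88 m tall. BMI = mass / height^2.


BMI = mass / height^2
= 63.6 / 1.88^2
= 63.6 / 3.5344
= 17.99 kg/m^2

17.99 kg/m^2


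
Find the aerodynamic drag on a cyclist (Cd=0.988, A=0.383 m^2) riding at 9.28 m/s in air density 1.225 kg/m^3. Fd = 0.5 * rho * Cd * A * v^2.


Fd = 0.5 * 1.225 * 0.988 * 0.383 * 9.28^2
= 0.5 * 1.225 * 0.988 * 0.383 * 86.1184
= 19.96 N

19.96 N


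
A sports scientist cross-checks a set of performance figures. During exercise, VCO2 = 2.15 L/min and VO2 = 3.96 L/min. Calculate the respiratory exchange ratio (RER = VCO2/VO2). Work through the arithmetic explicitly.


RER = VCO2 / VO2
= 2.15 / 3.96
= 0.5429

0.5429


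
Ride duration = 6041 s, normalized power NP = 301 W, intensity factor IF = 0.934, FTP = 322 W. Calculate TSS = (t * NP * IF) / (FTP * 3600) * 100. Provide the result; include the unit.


Numerator = 6041 * 301 * 0.934 = 1698330.494
Denominator = 322 * 3600 = 1159200
TSS = 1698330.494 / 1159200 * 100
= 146.51

146.51 TSS


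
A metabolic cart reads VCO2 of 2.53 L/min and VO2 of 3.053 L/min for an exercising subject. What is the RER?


RER = VCO2 / VO2 = 2.53 / 3.053 = 0.8287

0.8287


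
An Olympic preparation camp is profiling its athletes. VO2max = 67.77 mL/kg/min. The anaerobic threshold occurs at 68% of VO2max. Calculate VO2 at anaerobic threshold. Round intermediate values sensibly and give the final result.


AT fraction = 68 / 100 = 0.68
AT VO2 = 67.77 * 0.68
= 46.08 mL/kg/min

46.08 mL/kg/min


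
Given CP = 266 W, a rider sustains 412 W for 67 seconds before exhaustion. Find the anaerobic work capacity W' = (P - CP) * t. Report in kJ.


Excess power = 412 - 266 = 146 W
Work above CP = 146 * 67 = 9782 J
W' = 9.782 kJ

9.782 kJ


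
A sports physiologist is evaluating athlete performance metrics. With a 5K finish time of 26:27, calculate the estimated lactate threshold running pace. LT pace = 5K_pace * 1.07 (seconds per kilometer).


Race duration = 1587 s for 5 km
Average pace = 1587 / 5 = 317.4 s/km
LT pace = 317.4 * 1.07
= 339.62 s/km

339.62 s/km


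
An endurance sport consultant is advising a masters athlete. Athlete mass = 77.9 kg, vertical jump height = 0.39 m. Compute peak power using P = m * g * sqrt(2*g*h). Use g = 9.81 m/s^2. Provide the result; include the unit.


sqrt(2 * 9.81 * 0.39) = sqrt(7.6518) = 2.766189 m/s
P = 77.9 * 9.81 * 2.766189
= 2113.92 W

2113.92 W


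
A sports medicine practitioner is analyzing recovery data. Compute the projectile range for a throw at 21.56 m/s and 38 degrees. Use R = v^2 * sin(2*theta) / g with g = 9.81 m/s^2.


Two times the angle = 76 degrees
sin(76) = 0.970296
R = 464.8336 * 0.970296 / 9.81 = 45.976 m

45.976 m


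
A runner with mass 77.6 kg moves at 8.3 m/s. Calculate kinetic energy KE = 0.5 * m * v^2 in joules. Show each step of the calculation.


v^2 = 8.3^2 = 68.89
KE = 0.5 * 77.6 * 68.89
= 2672.93 J

2672.93 J


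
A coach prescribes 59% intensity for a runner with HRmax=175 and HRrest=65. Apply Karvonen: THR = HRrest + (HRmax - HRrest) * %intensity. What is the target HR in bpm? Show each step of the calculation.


Heart rate reserve = 175 - 65 = 110
Intensity fraction = 59 / 100 = 0.59
THR = 65 + 110 * 0.59 = 129.9 bpm

129.9 bpm


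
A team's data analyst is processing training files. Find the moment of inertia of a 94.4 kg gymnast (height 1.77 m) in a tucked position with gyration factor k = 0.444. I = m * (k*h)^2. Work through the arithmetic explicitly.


Radius of gyration = 0.444 * 1.77 = 0.78588 m
I = 94.4 * 0.78588^2
= 94.4 * 0.617607
= 58.302 kg*m^2

58.302 kg*m^2


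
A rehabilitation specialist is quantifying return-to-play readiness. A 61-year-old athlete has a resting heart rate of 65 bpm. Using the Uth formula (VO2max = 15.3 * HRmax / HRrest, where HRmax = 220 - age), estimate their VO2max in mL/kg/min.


HRmax = 220 - 61 = 159 bpm
Ratio = HRmax / HRrest = 159 / 65 = 2.4462
VO2max = 15.3 * 2.4462 = 37.43 mL/kg/min

37.43 mL/kg/min


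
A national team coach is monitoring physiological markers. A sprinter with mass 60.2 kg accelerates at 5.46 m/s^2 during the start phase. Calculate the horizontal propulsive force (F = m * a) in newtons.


F = m * a
= 60.2 * 5.46
= 328.69 N

328.69 N


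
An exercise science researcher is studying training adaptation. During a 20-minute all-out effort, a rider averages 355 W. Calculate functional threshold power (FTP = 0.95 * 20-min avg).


FTP = 0.95 * 355
= 337.25 W

337.25 W


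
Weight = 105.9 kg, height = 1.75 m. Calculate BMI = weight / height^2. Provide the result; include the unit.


height^2 = 1.75^2 = 3.0625
BMI = 105.9 / 3.0625 = 34.58 kg/m^2

34.58 kg/m^2


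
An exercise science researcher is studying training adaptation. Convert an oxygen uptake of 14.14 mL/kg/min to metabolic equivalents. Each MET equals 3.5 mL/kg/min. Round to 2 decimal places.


One MET = 3.5 mL/kg/min
Number of METs = 14.14 / 3.5
= 4.04 METs

4.04 METs


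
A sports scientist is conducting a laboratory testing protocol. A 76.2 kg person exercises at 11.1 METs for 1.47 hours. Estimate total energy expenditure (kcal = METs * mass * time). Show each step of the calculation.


Energy = METs * mass(kg) * time(h)
= 11.1 * 76.2 * 1.47
= 1243.36 kcal

1243.36 kcal


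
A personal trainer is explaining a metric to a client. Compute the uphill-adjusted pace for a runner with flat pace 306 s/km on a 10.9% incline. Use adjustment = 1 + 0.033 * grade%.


Adjustment factor = 1 + 0.033 * 10.9 = 1.3597
Grade-adjusted pace = 306 * 1.3597 = 416.07 s/km

416.07 s/km


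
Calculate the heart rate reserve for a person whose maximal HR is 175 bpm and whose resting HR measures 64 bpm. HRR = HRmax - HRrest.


HRmax = 175 bpm
HRrest = 64 bpm
HRR = 175 - 64 = 111 bpm

111 bpm


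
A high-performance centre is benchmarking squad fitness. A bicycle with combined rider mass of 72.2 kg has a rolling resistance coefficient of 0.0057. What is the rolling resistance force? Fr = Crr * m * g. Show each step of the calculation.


Fr = 0.0057 * 72.2 * 9.81
= 0.41154 * 9.81
= 4.037 N

4.037 N


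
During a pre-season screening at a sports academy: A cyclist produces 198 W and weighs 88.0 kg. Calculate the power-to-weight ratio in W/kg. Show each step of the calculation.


P/W = power / mass
= 198 / 88.0
= 2.25 W/kg

2.25 W/kg


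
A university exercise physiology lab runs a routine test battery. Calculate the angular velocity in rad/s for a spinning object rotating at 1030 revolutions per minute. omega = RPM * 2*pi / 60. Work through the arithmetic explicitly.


omega = RPM * 2*pi / 60
= 1030 * 6.28318531 / 60
= 107.861 rad/s

107.861 rad/s


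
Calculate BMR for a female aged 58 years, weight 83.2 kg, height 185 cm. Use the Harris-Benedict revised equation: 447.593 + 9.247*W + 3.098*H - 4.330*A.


Substituting values:
W term = 9.247 * 83.2 = 769.3504
H term = 3.098 * 185 = 573.13
A term = 4.330 * 58 = 251.14
BMR = 1538.93 kcal/day

1538.93 kcal/day


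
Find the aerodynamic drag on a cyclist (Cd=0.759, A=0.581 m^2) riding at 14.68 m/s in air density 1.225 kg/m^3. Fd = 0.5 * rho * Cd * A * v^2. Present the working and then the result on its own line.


Fd = 0.5 * 1.225 * 0.759 * 0.581 * 14.68^2
= 0.5 * 1.225 * 0.759 * 0.581 * 215.5024
= 58.207 N

58.207 N


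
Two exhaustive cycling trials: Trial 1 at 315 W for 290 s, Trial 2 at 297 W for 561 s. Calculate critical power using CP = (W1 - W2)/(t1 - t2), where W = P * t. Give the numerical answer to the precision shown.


W1 = 315 * 290 = 91350 J
W2 = 297 * 561 = 166617 J
CP = (91350 - 166617) / (290 - 561)
= -75267 / -271
= 277.74 W

277.74 W


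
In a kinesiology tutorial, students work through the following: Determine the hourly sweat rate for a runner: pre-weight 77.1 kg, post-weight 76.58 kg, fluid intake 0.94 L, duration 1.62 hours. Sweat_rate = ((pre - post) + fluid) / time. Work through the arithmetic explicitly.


Mass lost = 77.1 - 76.58 = 0.52 kg
Add fluid consumed: 0.52 + 0.94 = 1.46 L total sweat
Sweat rate = 1.46 / 1.62 = 0.901 L/h

0.901 L/h


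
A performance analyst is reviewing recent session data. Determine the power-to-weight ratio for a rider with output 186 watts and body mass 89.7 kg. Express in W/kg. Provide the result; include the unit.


P/W = 186 / 89.7 = 2.074 W/kg

2.074 W/kg


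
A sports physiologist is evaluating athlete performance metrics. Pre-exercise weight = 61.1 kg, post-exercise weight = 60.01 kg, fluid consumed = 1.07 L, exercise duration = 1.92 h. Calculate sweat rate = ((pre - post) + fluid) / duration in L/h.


Weight loss = 61.1 - 60.01 = 1.09 kg (approx L)
Total sweat = 1.09 + 1.07 = 2.16 L
Sweat rate = 2.16 / 1.92 = 1.125 L/h

1.125 L/h


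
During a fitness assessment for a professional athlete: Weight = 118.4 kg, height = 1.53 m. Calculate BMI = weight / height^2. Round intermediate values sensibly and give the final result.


height^2 = 1.53^2 = 2.3409
BMI = 118.4 / 2.3409 = 50.58 kg/m^2

50.58 kg/m^2


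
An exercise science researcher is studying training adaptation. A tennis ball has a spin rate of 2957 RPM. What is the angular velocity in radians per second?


Convert RPM to rad/s: multiply by 2*pi and divide by 60
omega = 2957 * 2 * pi / 60
= 309.656 rad/s

309.656 rad/s


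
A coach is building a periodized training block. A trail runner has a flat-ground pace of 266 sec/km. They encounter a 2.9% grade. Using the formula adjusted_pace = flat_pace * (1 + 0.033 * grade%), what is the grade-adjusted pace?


Grade factor = 1 + 0.033 * 2.9 = 1.0957
Adjusted = 266 * 1.0957 = 291.46 sec/km

291.46 s/km


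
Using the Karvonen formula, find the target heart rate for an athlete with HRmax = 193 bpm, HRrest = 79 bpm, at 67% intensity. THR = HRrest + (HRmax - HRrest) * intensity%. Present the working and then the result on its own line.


HRR = 193 - 79 = 114
THR = 79 + 114 * 0.67
= 79 + 76.38
= 155.38 bpm

155.38 bpm


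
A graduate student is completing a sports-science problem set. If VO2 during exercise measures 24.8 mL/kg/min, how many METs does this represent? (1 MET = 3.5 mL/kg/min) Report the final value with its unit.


METs = VO2 / 3.5 = 24.8 / 3.5 = 7.09

7.09 METs


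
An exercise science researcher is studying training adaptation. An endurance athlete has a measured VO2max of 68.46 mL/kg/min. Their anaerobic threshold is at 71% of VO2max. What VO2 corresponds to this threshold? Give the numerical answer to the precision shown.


Anaerobic threshold VO2 = VO2max * 71%
= 68.46 * 0.71
= 48.61 mL/kg/min

48.61 mL/kg/min


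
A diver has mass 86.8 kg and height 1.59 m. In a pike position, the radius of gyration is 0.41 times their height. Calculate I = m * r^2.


r = 0.41 * 1.59 = 0.6519 m
I = m * r^2 = 86.8 * 0.424974 = 36.888 kg*m^2

36.888 kg*m^2


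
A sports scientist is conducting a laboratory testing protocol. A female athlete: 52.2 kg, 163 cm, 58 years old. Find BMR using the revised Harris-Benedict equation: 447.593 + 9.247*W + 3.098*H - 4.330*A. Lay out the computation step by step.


Intercept = 447.593
Weight contribution = 9.247 * 52.2 = 482.6934
Height contribution = 3.098 * 163 = 504.974
Age contribution = 4.33 * 58 = 251.14
BMR = 447.593 + 482.6934 + 504.974 - 251.14
= 1184.12 kcal/day

1184.12 kcal/day


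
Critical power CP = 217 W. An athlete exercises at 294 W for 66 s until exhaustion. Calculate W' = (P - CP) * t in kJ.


P - CP = 294 - 217 = 77 W
W' = 77 * 66 = 5082 J
= 5082 / 1000 = 5.082 kJ

5.082 kJ


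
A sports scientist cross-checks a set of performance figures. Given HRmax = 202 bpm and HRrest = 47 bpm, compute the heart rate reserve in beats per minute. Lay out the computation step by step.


Heart rate reserve = maximum HR minus resting HR
HRR = 202 - 47 = 155 bpm

155 bpm


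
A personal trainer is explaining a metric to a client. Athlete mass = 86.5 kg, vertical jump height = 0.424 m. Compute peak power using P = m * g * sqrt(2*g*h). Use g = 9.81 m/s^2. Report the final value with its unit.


sqrt(2 * 9.81 * 0.424) = sqrt(8.31888) = 2.884247 m/s
P = 86.5 * 9.81 * 2.884247
= 2447.47 W

2447.47 W


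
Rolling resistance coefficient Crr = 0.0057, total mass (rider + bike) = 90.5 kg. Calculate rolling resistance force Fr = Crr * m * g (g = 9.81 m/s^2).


Fr = Crr * m * g
= 0.0057 * 90.5 * 9.81
= 5.06 N

5.06 N


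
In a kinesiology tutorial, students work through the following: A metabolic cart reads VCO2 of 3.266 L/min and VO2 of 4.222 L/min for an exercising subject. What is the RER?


RER = VCO2 / VO2 = 3.266 / 4.222 = 0.7736

0.7736


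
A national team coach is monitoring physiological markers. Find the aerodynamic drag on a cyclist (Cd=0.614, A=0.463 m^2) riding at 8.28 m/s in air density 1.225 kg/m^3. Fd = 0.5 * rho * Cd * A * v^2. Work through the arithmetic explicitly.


Fd = 0.5 * 1.225 * 0.614 * 0.463 * 8.28^2
= 0.5 * 1.225 * 0.614 * 0.463 * 68.5584
= 11.938 N

11.938 N


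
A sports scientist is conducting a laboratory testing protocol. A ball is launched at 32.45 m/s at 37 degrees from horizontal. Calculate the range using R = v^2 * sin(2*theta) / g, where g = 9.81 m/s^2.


sin(2 * 37) = sin(74) = 0.961262
v^2 = 32.45^2 = 1053.0025
R = 1053.0025 * 0.961262 / 9.81
= 103.182 m

103.182 m


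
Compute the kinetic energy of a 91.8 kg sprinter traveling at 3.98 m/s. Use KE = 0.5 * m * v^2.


Velocity squared = 15.8404
KE = 0.5 * 91.8 * 15.8404 = 727.07 J

727.07 J


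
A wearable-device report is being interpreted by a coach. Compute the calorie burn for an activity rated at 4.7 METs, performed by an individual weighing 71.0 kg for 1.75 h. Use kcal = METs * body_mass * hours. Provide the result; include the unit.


Product of METs and mass = 4.7 * 71.0 = 333.7
Total kcal = 333.7 * 1.75 = 583.98 kcal

583.98 kcal


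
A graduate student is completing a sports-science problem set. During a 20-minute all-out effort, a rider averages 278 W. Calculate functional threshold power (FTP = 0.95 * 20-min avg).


FTP = 0.95 * 278
= 264.1 W

264.1 W


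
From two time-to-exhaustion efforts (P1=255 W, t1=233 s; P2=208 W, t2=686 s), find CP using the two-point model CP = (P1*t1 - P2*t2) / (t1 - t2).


Work in trial 1 = 59415 J
Work in trial 2 = 142688 J
Delta work = -83273 J
Delta time = -453 s
CP = -83273 / -453 = 183.83 W

183.83 W


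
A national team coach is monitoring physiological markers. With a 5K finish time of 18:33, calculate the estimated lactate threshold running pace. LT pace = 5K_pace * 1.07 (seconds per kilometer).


Race duration = 1113 s for 5 km
Average pace = 1113 / 5 = 222.6 s/km
LT pace = 222.6 * 1.07
= 238.18 s/km

238.18 s/km


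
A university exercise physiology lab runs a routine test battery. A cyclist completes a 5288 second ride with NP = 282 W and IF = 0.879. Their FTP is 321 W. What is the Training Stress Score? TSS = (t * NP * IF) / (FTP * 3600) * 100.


t * NP * IF = 5288 * 282 * 0.879 = 1310778.864
FTP * 3600 = 1155600
TSS = (1310778.864 / 1155600) * 100 = 113.43

113.43 TSS


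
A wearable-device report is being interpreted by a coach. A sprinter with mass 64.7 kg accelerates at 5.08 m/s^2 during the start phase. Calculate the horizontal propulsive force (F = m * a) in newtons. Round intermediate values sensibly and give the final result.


F = m * a
= 64.7 * 5.08
= 328.68 N

328.68 N


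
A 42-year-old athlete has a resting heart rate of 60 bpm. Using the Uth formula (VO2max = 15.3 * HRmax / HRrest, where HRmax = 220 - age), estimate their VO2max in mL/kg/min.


HRmax = 220 - 42 = 178 bpm
Ratio = HRmax / HRrest = 178 / 60 = 2.9667
VO2max = 15.3 * 2.9667 = 45.39 mL/kg/min

45.39 mL/kg/min


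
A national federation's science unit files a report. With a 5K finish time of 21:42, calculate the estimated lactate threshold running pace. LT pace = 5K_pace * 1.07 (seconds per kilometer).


Race duration = 1302 s for 5 km
Average pace = 1302 / 5 = 260.4 s/km
LT pace = 260.4 * 1.07
= 278.63 s/km

278.63 s/km


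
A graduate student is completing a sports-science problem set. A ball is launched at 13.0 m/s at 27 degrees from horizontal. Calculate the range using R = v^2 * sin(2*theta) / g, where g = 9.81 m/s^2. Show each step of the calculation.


sin(2 * 27) = sin(54) = 0.809017
v^2 = 13.0^2 = 169.0
R = 169.0 * 0.809017 / 9.81
= 13.937 m

13.937 m


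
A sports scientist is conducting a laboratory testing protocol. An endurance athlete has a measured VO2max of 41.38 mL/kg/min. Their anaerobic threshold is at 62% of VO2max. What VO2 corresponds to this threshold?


Anaerobic threshold VO2 = VO2max * 62%
= 41.38 * 0.62
= 25.66 mL/kg/min

25.66 mL/kg/min


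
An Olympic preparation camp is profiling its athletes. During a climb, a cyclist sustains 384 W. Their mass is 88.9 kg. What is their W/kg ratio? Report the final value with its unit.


Power-to-weight = 384 W / 88.9 kg
= 4.319 W/kg

4.319 W/kg


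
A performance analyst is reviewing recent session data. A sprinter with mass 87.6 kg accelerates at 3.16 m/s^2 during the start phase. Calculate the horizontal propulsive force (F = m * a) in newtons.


F = m * a
= 87.6 * 3.16
= 276.82 N

276.82 N


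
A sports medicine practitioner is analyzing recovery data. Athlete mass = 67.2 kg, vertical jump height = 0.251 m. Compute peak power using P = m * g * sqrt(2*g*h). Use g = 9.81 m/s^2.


sqrt(2 * 9.81 * 0.251) = sqrt(4.92462) = 2.219148 m/s
P = 67.2 * 9.81 * 2.219148
= 1462.93 W

1462.93 W


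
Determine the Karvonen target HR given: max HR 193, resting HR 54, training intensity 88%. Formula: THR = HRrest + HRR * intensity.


HRR = HRmax - HRrest = 193 - 54 = 139
THR = 54 + 139 * 0.88
= 176.32 bpm

176.32 bpm


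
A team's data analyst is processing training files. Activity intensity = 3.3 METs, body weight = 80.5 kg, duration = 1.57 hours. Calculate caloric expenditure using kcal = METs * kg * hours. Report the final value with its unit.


kcal = 3.3 * 80.5 * 1.57
= 265.65 * 1.57
= 417.07 kcal

417.07 kcal


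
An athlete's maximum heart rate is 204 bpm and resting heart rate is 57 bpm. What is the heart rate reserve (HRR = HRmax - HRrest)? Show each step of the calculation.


HRR = HRmax - HRrest
= 204 - 57
= 147 bpm

147 bpm


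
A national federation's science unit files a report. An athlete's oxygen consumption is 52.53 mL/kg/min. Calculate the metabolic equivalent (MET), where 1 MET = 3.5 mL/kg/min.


MET = VO2 / 3.5
= 52.53 / 3.5
= 15.01 METs

15.01 METs


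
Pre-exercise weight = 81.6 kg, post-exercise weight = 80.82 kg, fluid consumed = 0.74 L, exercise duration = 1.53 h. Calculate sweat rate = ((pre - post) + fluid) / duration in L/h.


Weight loss = 81.6 - 80.82 = 0.78 kg (approx L)
Total sweat = 0.78 + 0.74 = 1.52 L
Sweat rate = 1.52 / 1.53 = 0.993 L/h

0.993 L/h


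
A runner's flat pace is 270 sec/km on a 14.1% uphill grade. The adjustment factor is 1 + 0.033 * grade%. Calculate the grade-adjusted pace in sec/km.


Factor = 1 + 0.033 * 14.1 = 1.4653
Adjusted pace = 270 * 1.4653
= 395.63 sec/km

395.63 s/km


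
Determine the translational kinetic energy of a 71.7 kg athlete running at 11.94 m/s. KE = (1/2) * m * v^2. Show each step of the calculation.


KE = 0.5 * m * v^2
= 0.5 * 71.7 * 11.94^2
= 0.5 * 71.7 * 142.5636
= 5110.91 J

5110.91 J


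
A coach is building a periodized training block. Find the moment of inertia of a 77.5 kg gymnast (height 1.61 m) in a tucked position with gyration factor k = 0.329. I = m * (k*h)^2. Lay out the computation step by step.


Radius of gyration = 0.329 * 1.61 = 0.52969 m
I = 77.5 * 0.52969^2
= 77.5 * 0.280571
= 21.744 kg*m^2

21.744 kg*m^2


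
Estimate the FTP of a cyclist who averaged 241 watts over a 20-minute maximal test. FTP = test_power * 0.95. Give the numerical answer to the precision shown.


FTP = 241 * 0.95 = 228.95 W

228.95 W


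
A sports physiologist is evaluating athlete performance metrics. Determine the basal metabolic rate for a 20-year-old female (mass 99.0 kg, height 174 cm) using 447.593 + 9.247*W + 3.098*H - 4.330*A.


BMR = 447.593 + 9.247*99.0 + 3.098*174 - 4.330*20
= 1815.5 kcal/day

1815.5 kcal/day


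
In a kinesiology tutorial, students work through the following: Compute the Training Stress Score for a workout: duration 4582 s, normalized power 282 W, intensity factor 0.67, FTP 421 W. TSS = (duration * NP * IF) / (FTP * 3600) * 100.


Product = 4582 * 282 * 0.67 = 865723.08
Base = 421 * 3600 = 1515600
TSS = 865723.08 / 1515600 * 100 = 57.12

57.12 TSS


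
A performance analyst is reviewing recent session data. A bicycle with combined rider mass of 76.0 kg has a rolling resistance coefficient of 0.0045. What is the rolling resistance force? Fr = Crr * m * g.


Fr = 0.0045 * 76.0 * 9.81
= 0.342 * 9.81
= 3.355 N

3.355 N


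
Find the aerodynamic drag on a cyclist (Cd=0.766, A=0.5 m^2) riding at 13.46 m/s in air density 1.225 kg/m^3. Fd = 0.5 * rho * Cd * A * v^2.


Fd = 0.5 * 1.225 * 0.766 * 0.5 * 13.46^2
= 0.5 * 1.225 * 0.766 * 0.5 * 181.1716
= 42.501 N

42.501 N


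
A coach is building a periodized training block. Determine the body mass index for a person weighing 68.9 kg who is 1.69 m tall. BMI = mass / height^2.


BMI = mass / height^2
= 68.9 / 1.69^2
= 68.9 / 2.8561
= 24.12 kg/m^2

24.12 kg/m^2


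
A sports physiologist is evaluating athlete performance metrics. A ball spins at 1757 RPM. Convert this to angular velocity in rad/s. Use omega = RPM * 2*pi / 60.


omega = 1757 * 2 * pi / 60
= 1757 * 6.28318531 / 60
= 11039.557 / 60
= 183.993 rad/s

183.993 rad/s


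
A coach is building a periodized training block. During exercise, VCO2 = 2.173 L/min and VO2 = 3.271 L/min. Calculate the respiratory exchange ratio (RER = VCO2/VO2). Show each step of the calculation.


RER = VCO2 / VO2
= 2.173 / 3.271
= 0.6643

0.6643


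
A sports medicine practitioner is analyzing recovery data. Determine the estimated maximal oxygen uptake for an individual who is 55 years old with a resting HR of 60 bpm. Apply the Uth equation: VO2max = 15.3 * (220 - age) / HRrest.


HRmax = 220 - 55 = 165
VO2max = 15.3 * (165 / 60)
= 15.3 * 2.75
= 42.08 mL/kg/min

42.08 mL/kg/min


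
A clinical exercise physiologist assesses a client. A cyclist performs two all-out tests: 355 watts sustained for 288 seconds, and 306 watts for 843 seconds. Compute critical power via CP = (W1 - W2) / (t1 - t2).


W1 = P1 * t1 = 355 * 288 = 102240 J
W2 = P2 * t2 = 306 * 843 = 257958 J
CP = (102240 - 257958) / (288 - 843)
= 280.57 W

280.57 W


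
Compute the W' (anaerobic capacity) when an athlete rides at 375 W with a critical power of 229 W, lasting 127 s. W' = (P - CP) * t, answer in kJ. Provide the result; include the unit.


Above-CP power = 146 W
Duration = 127 s
W' = 146 * 127 = 18542 J
Convert: 18542 / 1000 = 18.542 kJ

18.542 kJ


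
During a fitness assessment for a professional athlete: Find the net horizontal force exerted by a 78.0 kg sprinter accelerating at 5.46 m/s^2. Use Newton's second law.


Newton's second law: F = m * a
F = 78.0 * 5.46 = 425.88 N

425.88 N


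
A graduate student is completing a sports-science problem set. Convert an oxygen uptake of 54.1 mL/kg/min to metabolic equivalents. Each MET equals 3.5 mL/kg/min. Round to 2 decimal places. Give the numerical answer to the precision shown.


One MET = 3.5 mL/kg/min
Number of METs = 54.1 / 3.5
= 15.46 METs

15.46 METs


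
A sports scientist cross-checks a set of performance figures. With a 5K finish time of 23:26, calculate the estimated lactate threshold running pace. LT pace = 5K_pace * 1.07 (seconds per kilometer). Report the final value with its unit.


Race duration = 1406 s for 5 km
Average pace = 1406 / 5 = 281.2 s/km
LT pace = 281.2 * 1.07
= 300.88 s/km

300.88 s/km


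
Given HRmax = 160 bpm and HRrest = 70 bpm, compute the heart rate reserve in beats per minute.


Heart rate reserve = maximum HR minus resting HR
HRR = 160 - 70 = 90 bpm

90 bpm


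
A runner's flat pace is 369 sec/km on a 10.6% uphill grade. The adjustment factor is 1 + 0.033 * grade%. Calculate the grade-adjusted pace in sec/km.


Factor = 1 + 0.033 * 10.6 = 1.3498
Adjusted pace = 369 * 1.3498
= 498.08 sec/km

498.08 s/km


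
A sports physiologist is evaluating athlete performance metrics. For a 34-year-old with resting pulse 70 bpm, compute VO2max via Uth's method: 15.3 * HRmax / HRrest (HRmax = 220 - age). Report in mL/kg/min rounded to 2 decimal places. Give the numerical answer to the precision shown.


Step 1: HRmax = 220 - 34 = 186 bpm
Step 2: Ratio = 186 / 70 = 2.6571
Step 3: VO2max = 15.3 * 2.6571 = 40.65 mL/kg/min

40.65 mL/kg/min


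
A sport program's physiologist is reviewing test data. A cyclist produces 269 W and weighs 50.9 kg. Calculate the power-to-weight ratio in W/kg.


P/W = power / mass
= 269 / 50.9
= 5.285 W/kg

5.285 W/kg


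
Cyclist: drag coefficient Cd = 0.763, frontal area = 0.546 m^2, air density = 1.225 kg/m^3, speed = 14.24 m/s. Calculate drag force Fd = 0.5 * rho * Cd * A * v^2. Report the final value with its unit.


v^2 = 14.24^2 = 202.7776
Fd = 0.5 * 1.225 * 0.763 * 0.546 * 202.7776
= 51.742 N

51.742 N


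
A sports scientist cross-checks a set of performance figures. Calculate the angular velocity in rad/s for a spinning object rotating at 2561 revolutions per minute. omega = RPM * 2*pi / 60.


omega = RPM * 2*pi / 60
= 2561 * 6.28318531 / 60
= 268.187 rad/s

268.187 rad/s


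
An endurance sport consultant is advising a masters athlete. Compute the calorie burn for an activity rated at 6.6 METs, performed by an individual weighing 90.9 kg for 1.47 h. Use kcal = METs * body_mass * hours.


Product of METs and mass = 6.6 * 90.9 = 599.94
Total kcal = 599.94 * 1.47 = 881.91 kcal

881.91 kcal


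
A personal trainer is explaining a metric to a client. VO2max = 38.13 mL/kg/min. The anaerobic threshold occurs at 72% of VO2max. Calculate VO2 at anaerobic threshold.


AT fraction = 72 / 100 = 0.72
AT VO2 = 38.13 * 0.72
= 27.45 mL/kg/min

27.45 mL/kg/min


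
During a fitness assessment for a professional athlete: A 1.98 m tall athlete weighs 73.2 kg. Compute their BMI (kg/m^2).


height^2 = 3.9204 m^2
BMI = 73.2 / 3.9204 = 18.67 kg/m^2

18.67 kg/m^2


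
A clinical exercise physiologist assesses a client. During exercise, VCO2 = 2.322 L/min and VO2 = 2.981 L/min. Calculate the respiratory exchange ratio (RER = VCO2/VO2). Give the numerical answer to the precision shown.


RER = VCO2 / VO2
= 2.322 / 2.981
= 0.7789

0.7789


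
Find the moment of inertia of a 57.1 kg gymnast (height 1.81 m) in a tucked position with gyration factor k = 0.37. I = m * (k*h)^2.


Radius of gyration = 0.37 * 1.81 = 0.6697 m
I = 57.1 * 0.6697^2
= 57.1 * 0.448498
= 25.609 kg*m^2

25.609 kg*m^2


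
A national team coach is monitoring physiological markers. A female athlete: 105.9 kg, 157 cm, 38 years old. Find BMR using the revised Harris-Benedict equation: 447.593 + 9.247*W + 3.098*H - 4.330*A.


Intercept = 447.593
Weight contribution = 9.247 * 105.9 = 979.2573
Height contribution = 3.098 * 157 = 486.386
Age contribution = 4.33 * 38 = 164.54
BMR = 447.593 + 979.2573 + 486.386 - 164.54
= 1748.7 kcal/day

1748.7 kcal/day


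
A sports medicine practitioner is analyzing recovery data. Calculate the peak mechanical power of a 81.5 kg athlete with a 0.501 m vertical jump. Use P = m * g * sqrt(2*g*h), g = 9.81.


First, sqrt(2gh) = sqrt(2 * 9.81 * 0.501)
= sqrt(9.82962) = 3.135222 m/s
Power = 81.5 * 9.81 * 3.135222 = 2506.66 W

2506.66 W
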